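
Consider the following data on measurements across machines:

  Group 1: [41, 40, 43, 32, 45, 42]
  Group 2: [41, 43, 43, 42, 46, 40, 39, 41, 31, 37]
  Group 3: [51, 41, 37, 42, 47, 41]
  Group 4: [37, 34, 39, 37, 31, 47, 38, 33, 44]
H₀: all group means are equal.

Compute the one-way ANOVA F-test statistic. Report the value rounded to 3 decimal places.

Group means [40.50, 40.30, 43.17, 37.78], grand mean 40.161
SSB = Σnᵢ(x̄ᵢ−x̄)² = 106.205; SSW = ΣΣ(x−x̄ᵢ)² = 585.989
MSB = 106.205/3 = 35.4016; MSW = 585.989/27 = 21.7033
F = MSB/MSW = 1.6312
df = (3, 27)

test statistic = 1.631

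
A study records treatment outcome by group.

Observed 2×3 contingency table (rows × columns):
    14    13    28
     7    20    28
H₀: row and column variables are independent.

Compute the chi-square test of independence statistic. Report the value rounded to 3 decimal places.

Row totals [55, 55], col totals [21, 33, 56], n=110
χ² = (14−10.50)²/10.50 + (13−16.50)²/16.50 + (28−28.00)²/28.00 + (7−10.50)²/10.50 + (20−16.50)²/16.50 + (28−28.00)²/28.00 = 3.8182
df = 2

test statistic = 3.818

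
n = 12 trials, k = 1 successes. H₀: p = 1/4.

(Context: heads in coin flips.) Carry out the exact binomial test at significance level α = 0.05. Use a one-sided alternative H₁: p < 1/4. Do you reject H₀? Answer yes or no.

reject H₀: no

Exact binomial: n=12, k=1, p₀=1/4=0.2500
P(X≤1) from Σ C(n,i)·p₀^i·(1−p₀)^(n−i)
p-value (one-sided, H₁ less) = 0.15838
At α=0.05: p ≥ α → fail to reject H₀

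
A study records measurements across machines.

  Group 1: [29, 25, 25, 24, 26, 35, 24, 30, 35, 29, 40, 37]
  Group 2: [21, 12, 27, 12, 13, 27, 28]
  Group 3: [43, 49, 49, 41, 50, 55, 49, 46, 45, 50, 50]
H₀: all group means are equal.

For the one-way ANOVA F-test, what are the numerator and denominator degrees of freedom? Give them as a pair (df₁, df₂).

degrees of freedom = [2, 27]

k = 3 groups, N = 30 total
df = (k−1, N−k) = (3−1, 30−3) = (2, 27)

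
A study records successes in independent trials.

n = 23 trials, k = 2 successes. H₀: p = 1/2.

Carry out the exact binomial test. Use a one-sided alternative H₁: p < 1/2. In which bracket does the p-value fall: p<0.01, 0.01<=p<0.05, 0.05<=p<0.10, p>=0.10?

p-value bracket: p<0.01

Exact binomial: n=23, k=2, p₀=1/2=0.5000
P(X≤2) from Σ C(n,i)·p₀^i·(1−p₀)^(n−i)
p-value (one-sided, H₁ less) = 0.00003
→ bracket: p<0.01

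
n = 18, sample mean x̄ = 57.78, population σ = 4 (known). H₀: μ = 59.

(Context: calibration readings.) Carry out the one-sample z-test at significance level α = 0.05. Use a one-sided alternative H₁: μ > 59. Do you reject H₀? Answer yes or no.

reject H₀: no

SE = σ/√n = 4/√18 = 0.9428
z = (x̄−μ₀)/SE = (57.78−59)/0.9428 = -1.2940
p-value (one-sided, H₁ greater) = 0.90217
At α=0.05: p ≥ α → fail to reject H₀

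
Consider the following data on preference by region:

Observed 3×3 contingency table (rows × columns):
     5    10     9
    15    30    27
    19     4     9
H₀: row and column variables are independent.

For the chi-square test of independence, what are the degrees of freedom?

degrees of freedom = 4

df = (r−1)(c−1) = (3−1)·(3−1) = 4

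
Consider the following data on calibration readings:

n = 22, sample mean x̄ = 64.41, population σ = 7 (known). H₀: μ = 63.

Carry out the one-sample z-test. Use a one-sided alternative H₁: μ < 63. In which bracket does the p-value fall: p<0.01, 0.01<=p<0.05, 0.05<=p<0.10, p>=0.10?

p-value bracket: p>=0.10

SE = σ/√n = 7/√22 = 1.4924
z = (x̄−μ₀)/SE = (64.41−63)/1.4924 = 0.9448
p-value (one-sided, H₁ less) = 0.82762
→ bracket: p>=0.10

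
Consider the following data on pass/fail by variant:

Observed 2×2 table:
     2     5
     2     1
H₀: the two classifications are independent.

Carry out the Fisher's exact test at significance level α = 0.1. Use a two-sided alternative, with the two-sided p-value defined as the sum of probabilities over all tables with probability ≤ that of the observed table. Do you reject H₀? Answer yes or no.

Margins: r₁=7, r₂=3, c₁=4, c₂=6, n=10
p_obs = C(7,2)·C(3,2)/C(10,4); sum pmf over tables with pmf ≤ p_obs
p-value (two-sided) = 0.50000
At α=0.1: p ≥ α → fail to reject H₀

reject H₀: no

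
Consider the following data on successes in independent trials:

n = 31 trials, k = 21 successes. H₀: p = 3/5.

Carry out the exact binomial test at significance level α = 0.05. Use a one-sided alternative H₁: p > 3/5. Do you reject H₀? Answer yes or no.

Exact binomial: n=31, k=21, p₀=3/5=0.6000
P(X≥21) from Σ C(n,i)·p₀^i·(1−p₀)^(n−i)
p-value (one-sided, H₁ greater) = 0.24540
At α=0.05: p ≥ α → fail to reject H₀

reject H₀: no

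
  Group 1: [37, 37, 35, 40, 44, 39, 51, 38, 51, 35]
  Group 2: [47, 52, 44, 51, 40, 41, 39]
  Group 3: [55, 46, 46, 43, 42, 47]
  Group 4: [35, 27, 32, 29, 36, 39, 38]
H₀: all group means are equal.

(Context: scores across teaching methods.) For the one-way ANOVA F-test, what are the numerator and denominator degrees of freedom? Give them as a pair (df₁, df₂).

degrees of freedom = [3, 26]

k = 4 groups, N = 30 total
df = (k−1, N−k) = (4−1, 30−4) = (3, 26)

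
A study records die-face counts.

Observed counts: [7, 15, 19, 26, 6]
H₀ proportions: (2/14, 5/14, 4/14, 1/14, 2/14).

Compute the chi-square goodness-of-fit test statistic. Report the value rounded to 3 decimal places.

test statistic = 90.733

n = 73; E_i = n·p_i = [10.43, 26.07, 20.86, 5.21, 10.43]
χ² = (7−10.43)²/10.43 + (15−26.07)²/26.07 + (19−20.86)²/20.86 + (26−5.21)²/5.21 + (6−10.43)²/10.43 = 90.7329
df = 4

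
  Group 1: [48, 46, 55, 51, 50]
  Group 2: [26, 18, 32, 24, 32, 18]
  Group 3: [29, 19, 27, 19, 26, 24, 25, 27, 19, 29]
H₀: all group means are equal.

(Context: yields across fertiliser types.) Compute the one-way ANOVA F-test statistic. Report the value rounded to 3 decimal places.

Group means [50.00, 25.00, 24.40], grand mean 30.667
SSB = Σnᵢ(x̄ᵢ−x̄)² = 2454.267; SSW = ΣΣ(x−x̄ᵢ)² = 390.400
MSB = 2454.267/2 = 1227.1333; MSW = 390.400/18 = 21.6889
F = MSB/MSW = 56.5789
df = (2, 18)

test statistic = 56.579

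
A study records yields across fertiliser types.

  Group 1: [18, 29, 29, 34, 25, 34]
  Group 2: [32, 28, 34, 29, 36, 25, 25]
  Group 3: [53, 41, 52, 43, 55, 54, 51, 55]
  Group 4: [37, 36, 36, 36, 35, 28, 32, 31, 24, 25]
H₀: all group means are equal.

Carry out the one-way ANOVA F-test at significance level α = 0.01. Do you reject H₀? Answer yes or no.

Group means [28.17, 29.86, 50.50, 32.00], grand mean 35.548
SSB = Σnᵢ(x̄ᵢ−x̄)² = 2467.987; SSW = ΣΣ(x−x̄ᵢ)² = 713.690
MSB = 2467.987/3 = 822.6623; MSW = 713.690/27 = 26.4330
F = MSB/MSW = 31.1226
df = (3, 27)
p-value (upper-tail) = 0.00000
At α=0.01: p < α → reject H₀

reject H₀: yes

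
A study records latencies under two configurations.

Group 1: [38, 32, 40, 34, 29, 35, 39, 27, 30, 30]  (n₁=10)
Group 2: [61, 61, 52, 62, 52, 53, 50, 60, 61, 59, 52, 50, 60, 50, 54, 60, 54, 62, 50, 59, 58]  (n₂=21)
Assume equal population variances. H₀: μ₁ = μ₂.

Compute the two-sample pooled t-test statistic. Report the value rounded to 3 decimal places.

x̄₁=33.400, s₁=4.526, n₁=10
x̄₂=56.190, s₂=4.611, n₂=21
s_p² = [9·4.526² + 20·4.611²]/29 = 21.0220
SE = √(s_p²·(1/10+1/21)) = 1.7616
t = (33.400−56.190)/1.7616 = -12.9373
df = 29

test statistic = -12.937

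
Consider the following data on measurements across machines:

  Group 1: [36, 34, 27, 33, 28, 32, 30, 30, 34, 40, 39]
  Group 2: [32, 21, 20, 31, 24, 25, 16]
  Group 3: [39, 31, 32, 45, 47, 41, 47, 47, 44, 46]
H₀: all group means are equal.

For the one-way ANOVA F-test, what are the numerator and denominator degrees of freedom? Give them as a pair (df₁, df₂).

k = 3 groups, N = 28 total
df = (k−1, N−k) = (3−1, 28−3) = (2, 25)

degrees of freedom = [2, 25]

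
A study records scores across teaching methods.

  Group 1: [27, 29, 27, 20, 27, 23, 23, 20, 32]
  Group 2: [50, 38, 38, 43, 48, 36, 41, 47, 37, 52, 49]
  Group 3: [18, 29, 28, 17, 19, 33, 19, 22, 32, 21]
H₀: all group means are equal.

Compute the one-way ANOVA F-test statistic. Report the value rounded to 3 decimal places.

test statistic = 42.169

Group means [25.33, 43.55, 23.80], grand mean 31.500
SSB = Σnᵢ(x̄ᵢ−x̄)² = 2531.173; SSW = ΣΣ(x−x̄ᵢ)² = 810.327
MSB = 2531.173/2 = 1265.5864; MSW = 810.327/27 = 30.0121
F = MSB/MSW = 42.1692
df = (2, 27)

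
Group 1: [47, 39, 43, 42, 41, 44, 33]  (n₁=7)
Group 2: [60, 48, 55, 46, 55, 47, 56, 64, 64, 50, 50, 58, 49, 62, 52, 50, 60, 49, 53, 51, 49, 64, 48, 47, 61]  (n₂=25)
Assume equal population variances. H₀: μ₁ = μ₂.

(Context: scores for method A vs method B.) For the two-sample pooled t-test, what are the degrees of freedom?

df = n₁ + n₂ − 2 = 7 + 25 − 2 = 30

degrees of freedom = 30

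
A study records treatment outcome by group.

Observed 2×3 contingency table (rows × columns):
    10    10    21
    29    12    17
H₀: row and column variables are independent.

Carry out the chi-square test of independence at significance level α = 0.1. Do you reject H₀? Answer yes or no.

reject H₀: yes

Row totals [41, 58], col totals [39, 22, 38], n=99
χ² = (10−16.15)²/16.15 + (10−9.11)²/9.11 + (21−15.74)²/15.74 + (29−22.85)²/22.85 + (12−12.89)²/12.89 + (17−22.26)²/22.26 = 7.1509
df = 2
p-value (upper-tail) = 0.02800
At α=0.1: p < α → reject H₀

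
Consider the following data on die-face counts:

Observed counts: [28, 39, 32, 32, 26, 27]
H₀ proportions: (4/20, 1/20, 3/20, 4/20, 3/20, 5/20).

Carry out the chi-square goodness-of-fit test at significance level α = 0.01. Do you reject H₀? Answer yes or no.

reject H₀: yes

n = 184; E_i = n·p_i = [36.80, 9.20, 27.60, 36.80, 27.60, 46.00]
χ² = (28−36.80)²/36.80 + (39−9.20)²/9.20 + (32−27.60)²/27.60 + (32−36.80)²/36.80 + (26−27.60)²/27.60 + (27−46.00)²/46.00 = 107.8986
df = 5
p-value (upper-tail) = 0.00000
At α=0.01: p < α → reject H₀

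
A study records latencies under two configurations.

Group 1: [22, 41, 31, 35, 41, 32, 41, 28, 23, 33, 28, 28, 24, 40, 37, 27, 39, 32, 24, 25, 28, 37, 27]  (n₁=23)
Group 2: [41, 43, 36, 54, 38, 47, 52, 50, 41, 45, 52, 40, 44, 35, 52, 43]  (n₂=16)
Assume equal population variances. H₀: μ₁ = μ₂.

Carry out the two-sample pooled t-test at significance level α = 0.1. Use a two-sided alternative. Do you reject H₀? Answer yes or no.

reject H₀: yes

x̄₁=31.435, s₁=6.330, n₁=23
x̄₂=44.562, s₂=6.055, n₂=16
s_p² = [22·6.330² + 15·6.055²]/37 = 38.6916
SE = √(s_p²·(1/23+1/16)) = 2.0250
t = (31.435−44.562)/2.0250 = -6.4829
df = 37
p-value (two-sided) = 0.00000
At α=0.1: p < α → reject H₀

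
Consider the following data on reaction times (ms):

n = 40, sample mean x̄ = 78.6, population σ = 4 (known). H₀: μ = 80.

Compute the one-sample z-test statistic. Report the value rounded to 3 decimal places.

SE = σ/√n = 4/√40 = 0.6325
z = (x̄−μ₀)/SE = (78.6−80)/0.6325 = -2.2136

test statistic = -2.214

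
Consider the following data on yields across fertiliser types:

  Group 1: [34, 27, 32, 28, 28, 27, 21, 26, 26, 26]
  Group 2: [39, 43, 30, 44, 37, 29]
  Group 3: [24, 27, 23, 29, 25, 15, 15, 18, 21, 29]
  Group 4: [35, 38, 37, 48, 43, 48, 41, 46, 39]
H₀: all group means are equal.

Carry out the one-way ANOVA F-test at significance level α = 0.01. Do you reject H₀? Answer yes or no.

reject H₀: yes

Group means [27.50, 37.00, 22.60, 41.67], grand mean 31.371
SSB = Σnᵢ(x̄ᵢ−x̄)² = 2063.271; SSW = ΣΣ(x−x̄ᵢ)² = 750.900
MSB = 2063.271/3 = 687.7571; MSW = 750.900/31 = 24.2226
F = MSB/MSW = 28.3932
df = (3, 31)
p-value (upper-tail) = 0.00000
At α=0.01: p < α → reject H₀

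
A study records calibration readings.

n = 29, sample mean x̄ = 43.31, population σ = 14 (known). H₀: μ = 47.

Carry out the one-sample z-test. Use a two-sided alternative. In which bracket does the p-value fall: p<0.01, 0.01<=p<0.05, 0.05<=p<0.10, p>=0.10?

SE = σ/√n = 14/√29 = 2.5997
z = (x̄−μ₀)/SE = (43.31−47)/2.5997 = -1.4194
p-value (two-sided) = 0.15579
→ bracket: p>=0.10

p-value bracket: p>=0.10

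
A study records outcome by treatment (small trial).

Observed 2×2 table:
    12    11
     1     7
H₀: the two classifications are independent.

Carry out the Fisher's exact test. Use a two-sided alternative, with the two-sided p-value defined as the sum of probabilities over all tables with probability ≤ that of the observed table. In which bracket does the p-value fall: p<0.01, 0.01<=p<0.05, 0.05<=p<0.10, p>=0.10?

p-value bracket: 0.05<=p<0.10

Margins: r₁=23, r₂=8, c₁=13, c₂=18, n=31
p_obs = C(23,12)·C(8,1)/C(31,13); sum pmf over tables with pmf ≤ p_obs
p-value (two-sided) = 0.09535
→ bracket: 0.05<=p<0.10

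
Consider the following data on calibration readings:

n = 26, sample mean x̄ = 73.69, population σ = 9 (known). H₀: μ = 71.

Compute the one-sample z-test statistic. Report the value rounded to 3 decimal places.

SE = σ/√n = 9/√26 = 1.7650
z = (x̄−μ₀)/SE = (73.69−71)/1.7650 = 1.5240

test statistic = 1.524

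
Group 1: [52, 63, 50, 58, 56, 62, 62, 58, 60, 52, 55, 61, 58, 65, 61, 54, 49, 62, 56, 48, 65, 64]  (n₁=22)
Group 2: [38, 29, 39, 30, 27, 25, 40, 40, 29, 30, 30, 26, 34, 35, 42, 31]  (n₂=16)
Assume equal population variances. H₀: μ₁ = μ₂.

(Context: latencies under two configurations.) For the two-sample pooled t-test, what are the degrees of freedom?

degrees of freedom = 36

df = n₁ + n₂ − 2 = 22 + 16 − 2 = 36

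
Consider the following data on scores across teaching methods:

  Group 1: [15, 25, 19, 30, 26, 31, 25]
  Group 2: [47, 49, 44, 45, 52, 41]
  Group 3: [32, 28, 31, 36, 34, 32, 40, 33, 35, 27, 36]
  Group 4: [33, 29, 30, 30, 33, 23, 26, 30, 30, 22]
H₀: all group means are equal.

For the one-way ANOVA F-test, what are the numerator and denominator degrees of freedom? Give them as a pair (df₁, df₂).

k = 4 groups, N = 34 total
df = (k−1, N−k) = (4−1, 34−4) = (3, 30)

degrees of freedom = [3, 30]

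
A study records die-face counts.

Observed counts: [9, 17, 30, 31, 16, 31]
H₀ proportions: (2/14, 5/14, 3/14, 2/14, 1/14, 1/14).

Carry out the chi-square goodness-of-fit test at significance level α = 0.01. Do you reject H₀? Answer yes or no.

n = 134; E_i = n·p_i = [19.14, 47.86, 28.71, 19.14, 9.57, 9.57]
χ² = (9−19.14)²/19.14 + (17−47.86)²/47.86 + (30−28.71)²/28.71 + (31−19.14)²/19.14 + (16−9.57)²/9.57 + (31−9.57)²/9.57 = 84.9642
df = 5
p-value (upper-tail) = 0.00000
At α=0.01: p < α → reject H₀

reject H₀: yes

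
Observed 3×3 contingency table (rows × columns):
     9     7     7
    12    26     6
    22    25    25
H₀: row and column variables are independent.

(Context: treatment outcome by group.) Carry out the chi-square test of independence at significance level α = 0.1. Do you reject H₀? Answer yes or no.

Row totals [23, 44, 72], col totals [43, 58, 38], n=139
χ² = (9−7.12)²/7.12 + (7−9.60)²/9.60 + (7−6.29)²/6.29 + (12−13.61)²/13.61 + (26−18.36)²/18.36 + (6−12.03)²/12.03 + (22−22.27)²/22.27 + (25−30.04)²/30.04 + (25−19.68)²/19.68 = 9.9606
df = 4
p-value (upper-tail) = 0.04110
At α=0.1: p < α → reject H₀

reject H₀: yes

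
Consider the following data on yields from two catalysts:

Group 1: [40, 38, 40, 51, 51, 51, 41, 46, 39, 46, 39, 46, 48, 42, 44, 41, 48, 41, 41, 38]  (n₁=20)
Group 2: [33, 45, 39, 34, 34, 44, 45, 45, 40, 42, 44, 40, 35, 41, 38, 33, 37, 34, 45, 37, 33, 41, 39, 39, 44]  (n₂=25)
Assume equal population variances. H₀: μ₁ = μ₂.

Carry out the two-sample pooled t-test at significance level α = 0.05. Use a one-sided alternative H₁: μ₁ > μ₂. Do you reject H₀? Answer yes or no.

reject H₀: yes

x̄₁=43.550, s₁=4.478, n₁=20
x̄₂=39.240, s₂=4.304, n₂=25
s_p² = [19·4.478² + 24·4.304²]/43 = 19.1979
SE = √(s_p²·(1/20+1/25)) = 1.3145
t = (43.550−39.240)/1.3145 = 3.2789
df = 43
p-value (one-sided, H₁ greater) = 0.00103
At α=0.05: p < α → reject H₀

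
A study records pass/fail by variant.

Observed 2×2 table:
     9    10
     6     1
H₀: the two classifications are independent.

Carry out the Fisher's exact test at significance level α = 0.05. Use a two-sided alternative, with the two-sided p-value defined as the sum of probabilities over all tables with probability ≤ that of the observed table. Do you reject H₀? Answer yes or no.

reject H₀: no

Margins: r₁=19, r₂=7, c₁=15, c₂=11, n=26
p_obs = C(19,9)·C(7,6)/C(26,15); sum pmf over tables with pmf ≤ p_obs
p-value (two-sided) = 0.17826
At α=0.05: p ≥ α → fail to reject H₀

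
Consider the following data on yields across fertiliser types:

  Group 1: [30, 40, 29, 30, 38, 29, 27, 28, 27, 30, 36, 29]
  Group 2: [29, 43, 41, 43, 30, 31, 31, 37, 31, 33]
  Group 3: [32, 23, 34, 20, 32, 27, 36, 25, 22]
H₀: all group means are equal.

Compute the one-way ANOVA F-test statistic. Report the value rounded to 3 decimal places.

Group means [31.08, 34.90, 27.89], grand mean 31.387
SSB = Σnᵢ(x̄ᵢ−x̄)² = 234.649; SSW = ΣΣ(x−x̄ᵢ)² = 758.706
MSB = 234.649/2 = 117.3246; MSW = 758.706/28 = 27.0966
F = MSB/MSW = 4.3299
df = (2, 28)

test statistic = 4.330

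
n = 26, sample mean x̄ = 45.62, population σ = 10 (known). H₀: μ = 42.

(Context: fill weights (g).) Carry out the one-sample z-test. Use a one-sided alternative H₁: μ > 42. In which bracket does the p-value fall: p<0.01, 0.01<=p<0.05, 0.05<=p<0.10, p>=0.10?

SE = σ/√n = 10/√26 = 1.9612
z = (x̄−μ₀)/SE = (45.62−42)/1.9612 = 1.8458
p-value (one-sided, H₁ greater) = 0.03246
→ bracket: 0.01<=p<0.05

p-value bracket: 0.01<=p<0.05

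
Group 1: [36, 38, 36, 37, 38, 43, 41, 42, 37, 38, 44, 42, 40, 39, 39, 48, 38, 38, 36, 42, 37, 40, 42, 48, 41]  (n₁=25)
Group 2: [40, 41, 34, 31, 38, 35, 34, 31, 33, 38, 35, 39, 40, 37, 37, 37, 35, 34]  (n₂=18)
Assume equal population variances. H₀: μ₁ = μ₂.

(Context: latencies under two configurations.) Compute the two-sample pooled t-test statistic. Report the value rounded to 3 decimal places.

test statistic = 3.992

x̄₁=40.000, s₁=3.342, n₁=25
x̄₂=36.056, s₂=2.980, n₂=18
s_p² = [24·3.342² + 17·2.980²]/41 = 10.2182
SE = √(s_p²·(1/25+1/18)) = 0.9881
t = (40.000−36.056)/0.9881 = 3.9918
df = 41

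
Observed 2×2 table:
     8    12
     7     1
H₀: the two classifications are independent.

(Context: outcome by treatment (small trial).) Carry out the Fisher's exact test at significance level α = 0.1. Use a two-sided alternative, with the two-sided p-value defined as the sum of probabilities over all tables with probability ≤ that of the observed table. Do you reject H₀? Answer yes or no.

Margins: r₁=20, r₂=8, c₁=15, c₂=13, n=28
p_obs = C(20,8)·C(8,7)/C(28,15); sum pmf over tables with pmf ≤ p_obs
p-value (two-sided) = 0.03768
At α=0.1: p < α → reject H₀

reject H₀: yes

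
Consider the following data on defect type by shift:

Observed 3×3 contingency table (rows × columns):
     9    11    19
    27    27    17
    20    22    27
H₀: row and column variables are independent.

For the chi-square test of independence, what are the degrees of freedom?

df = (r−1)(c−1) = (3−1)·(3−1) = 4

degrees of freedom = 4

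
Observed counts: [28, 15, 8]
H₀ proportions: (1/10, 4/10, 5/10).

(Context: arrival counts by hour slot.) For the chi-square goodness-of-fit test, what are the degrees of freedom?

degrees of freedom = 2

df = k − 1 = 3 − 1 = 2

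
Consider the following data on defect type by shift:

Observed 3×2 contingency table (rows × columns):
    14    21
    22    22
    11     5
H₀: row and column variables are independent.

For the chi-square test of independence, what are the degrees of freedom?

df = (r−1)(c−1) = (3−1)·(2−1) = 2

degrees of freedom = 2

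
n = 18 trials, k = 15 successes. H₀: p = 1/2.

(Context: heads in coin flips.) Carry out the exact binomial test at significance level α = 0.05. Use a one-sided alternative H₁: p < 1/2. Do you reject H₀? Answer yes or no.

Exact binomial: n=18, k=15, p₀=1/2=0.5000
P(X≤15) from Σ C(n,i)·p₀^i·(1−p₀)^(n−i)
p-value (one-sided, H₁ less) = 0.99934
At α=0.05: p ≥ α → fail to reject H₀

reject H₀: no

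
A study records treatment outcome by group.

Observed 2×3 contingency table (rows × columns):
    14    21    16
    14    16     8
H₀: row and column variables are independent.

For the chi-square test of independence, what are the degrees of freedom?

df = (r−1)(c−1) = (2−1)·(3−1) = 2

degrees of freedom = 2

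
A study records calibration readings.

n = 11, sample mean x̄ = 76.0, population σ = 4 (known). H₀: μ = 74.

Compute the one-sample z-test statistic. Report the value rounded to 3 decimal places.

test statistic = 1.658

SE = σ/√n = 4/√11 = 1.2060
z = (x̄−μ₀)/SE = (76.0−74)/1.2060 = 1.6583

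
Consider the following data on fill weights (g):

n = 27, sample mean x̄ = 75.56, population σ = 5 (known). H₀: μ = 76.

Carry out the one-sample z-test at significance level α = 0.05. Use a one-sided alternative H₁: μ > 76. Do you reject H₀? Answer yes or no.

reject H₀: no

SE = σ/√n = 5/√27 = 0.9623
z = (x̄−μ₀)/SE = (75.56−76)/0.9623 = -0.4573
p-value (one-sided, H₁ greater) = 0.67626
At α=0.05: p ≥ α → fail to reject H₀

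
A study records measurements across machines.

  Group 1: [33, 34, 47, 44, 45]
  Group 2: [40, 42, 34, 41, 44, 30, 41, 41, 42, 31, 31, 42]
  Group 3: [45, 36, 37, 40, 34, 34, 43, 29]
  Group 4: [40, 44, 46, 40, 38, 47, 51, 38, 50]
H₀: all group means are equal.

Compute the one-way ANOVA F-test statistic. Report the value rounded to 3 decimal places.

test statistic = 2.638

Group means [40.60, 38.25, 37.25, 43.78], grand mean 39.824
SSB = Σnᵢ(x̄ᵢ−x̄)² = 226.436; SSW = ΣΣ(x−x̄ᵢ)² = 858.506
MSB = 226.436/3 = 75.4785; MSW = 858.506/30 = 28.6169
F = MSB/MSW = 2.6376
df = (3, 30)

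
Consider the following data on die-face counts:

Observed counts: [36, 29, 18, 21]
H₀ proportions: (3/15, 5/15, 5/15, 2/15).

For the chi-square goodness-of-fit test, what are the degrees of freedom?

df = k − 1 = 4 − 1 = 3

degrees of freedom = 3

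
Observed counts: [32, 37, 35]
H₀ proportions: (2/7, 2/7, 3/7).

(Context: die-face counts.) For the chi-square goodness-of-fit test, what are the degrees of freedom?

df = k − 1 = 3 − 1 = 2

degrees of freedom = 2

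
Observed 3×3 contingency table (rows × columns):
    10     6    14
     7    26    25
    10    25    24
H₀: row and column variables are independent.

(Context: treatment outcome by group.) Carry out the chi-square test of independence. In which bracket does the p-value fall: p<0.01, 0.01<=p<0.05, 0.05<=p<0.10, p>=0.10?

p-value bracket: 0.05<=p<0.10

Row totals [30, 58, 59], col totals [27, 57, 63], n=147
χ² = (10−5.51)²/5.51 + (6−11.63)²/11.63 + (14−12.86)²/12.86 + (7−10.65)²/10.65 + (26−22.49)²/22.49 + (25−24.86)²/24.86 + (10−10.84)²/10.84 + (25−22.88)²/22.88 + (24−25.29)²/25.29 = 8.6156
df = 4
p-value (upper-tail) = 0.07146
→ bracket: 0.05<=p<0.10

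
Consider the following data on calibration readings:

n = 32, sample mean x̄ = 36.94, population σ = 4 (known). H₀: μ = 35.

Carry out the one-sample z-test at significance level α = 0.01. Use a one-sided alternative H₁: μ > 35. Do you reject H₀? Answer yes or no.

reject H₀: yes

SE = σ/√n = 4/√32 = 0.7071
z = (x̄−μ₀)/SE = (36.94−35)/0.7071 = 2.7436
p-value (one-sided, H₁ greater) = 0.00304
At α=0.01: p < α → reject H₀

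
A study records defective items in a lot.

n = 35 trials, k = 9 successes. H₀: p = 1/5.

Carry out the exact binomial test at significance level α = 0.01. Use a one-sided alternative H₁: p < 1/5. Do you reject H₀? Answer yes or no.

Exact binomial: n=35, k=9, p₀=1/5=0.2000
P(X≤9) from Σ C(n,i)·p₀^i·(1−p₀)^(n−i)
p-value (one-sided, H₁ less) = 0.85427
At α=0.01: p ≥ α → fail to reject H₀

reject H₀: no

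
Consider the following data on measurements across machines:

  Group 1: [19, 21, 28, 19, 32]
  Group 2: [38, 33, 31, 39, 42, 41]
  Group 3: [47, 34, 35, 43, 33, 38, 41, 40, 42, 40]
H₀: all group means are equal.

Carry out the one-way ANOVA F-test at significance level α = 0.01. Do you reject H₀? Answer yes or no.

Group means [23.80, 37.33, 39.30], grand mean 35.048
SSB = Σnᵢ(x̄ᵢ−x̄)² = 844.719; SSW = ΣΣ(x−x̄ᵢ)² = 408.233
MSB = 844.719/2 = 422.3595; MSW = 408.233/18 = 22.6796
F = MSB/MSW = 18.6229
df = (2, 18)
p-value (upper-tail) = 0.00004
At α=0.01: p < α → reject H₀

reject H₀: yes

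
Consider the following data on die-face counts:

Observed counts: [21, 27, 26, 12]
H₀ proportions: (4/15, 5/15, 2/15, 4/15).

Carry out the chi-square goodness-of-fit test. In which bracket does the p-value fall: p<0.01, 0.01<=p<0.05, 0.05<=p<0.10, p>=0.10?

p-value bracket: p<0.01

n = 86; E_i = n·p_i = [22.93, 28.67, 11.47, 22.93]
χ² = (21−22.93)²/22.93 + (27−28.67)²/28.67 + (26−11.47)²/11.47 + (12−22.93)²/22.93 = 23.8924
df = 3
p-value (upper-tail) = 0.00003
→ bracket: p<0.01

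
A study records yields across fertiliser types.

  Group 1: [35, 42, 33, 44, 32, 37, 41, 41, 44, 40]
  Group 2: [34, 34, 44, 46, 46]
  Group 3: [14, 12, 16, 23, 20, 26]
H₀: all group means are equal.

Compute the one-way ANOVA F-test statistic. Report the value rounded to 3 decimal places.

test statistic = 35.986

Group means [38.90, 40.80, 18.50], grand mean 33.524
SSB = Σnᵢ(x̄ᵢ−x̄)² = 1908.038; SSW = ΣΣ(x−x̄ᵢ)² = 477.200
MSB = 1908.038/2 = 954.0190; MSW = 477.200/18 = 26.5111
F = MSB/MSW = 35.9856
df = (2, 18)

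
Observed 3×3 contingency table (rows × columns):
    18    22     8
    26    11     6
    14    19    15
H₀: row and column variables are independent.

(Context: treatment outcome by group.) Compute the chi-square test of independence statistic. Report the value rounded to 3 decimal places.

test statistic = 12.089

Row totals [48, 43, 48], col totals [58, 52, 29], n=139
χ² = (18−20.03)²/20.03 + (22−17.96)²/17.96 + (8−10.01)²/10.01 + (26−17.94)²/17.94 + (11−16.09)²/16.09 + (6−8.97)²/8.97 + (14−20.03)²/20.03 + (19−17.96)²/17.96 + (15−10.01)²/10.01 = 12.0892
df = 4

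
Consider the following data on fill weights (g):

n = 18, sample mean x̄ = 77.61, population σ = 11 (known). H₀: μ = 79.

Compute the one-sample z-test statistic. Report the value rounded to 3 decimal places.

SE = σ/√n = 11/√18 = 2.5927
z = (x̄−μ₀)/SE = (77.61−79)/2.5927 = -0.5361

test statistic = -0.536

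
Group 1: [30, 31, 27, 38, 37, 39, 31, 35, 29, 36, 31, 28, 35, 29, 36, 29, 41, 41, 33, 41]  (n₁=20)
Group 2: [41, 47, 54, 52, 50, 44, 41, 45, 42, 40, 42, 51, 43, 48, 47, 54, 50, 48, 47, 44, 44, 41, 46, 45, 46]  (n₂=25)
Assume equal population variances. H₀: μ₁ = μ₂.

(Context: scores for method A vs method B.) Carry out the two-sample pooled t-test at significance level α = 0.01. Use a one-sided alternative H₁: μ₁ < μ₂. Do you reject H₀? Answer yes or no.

x̄₁=33.850, s₁=4.648, n₁=20
x̄₂=46.080, s₂=4.071, n₂=25
s_p² = [19·4.648² + 24·4.071²]/43 = 18.7998
SE = √(s_p²·(1/20+1/25)) = 1.3008
t = (33.850−46.080)/1.3008 = -9.4022
df = 43
p-value (one-sided, H₁ less) = 0.00000
At α=0.01: p < α → reject H₀

reject H₀: yes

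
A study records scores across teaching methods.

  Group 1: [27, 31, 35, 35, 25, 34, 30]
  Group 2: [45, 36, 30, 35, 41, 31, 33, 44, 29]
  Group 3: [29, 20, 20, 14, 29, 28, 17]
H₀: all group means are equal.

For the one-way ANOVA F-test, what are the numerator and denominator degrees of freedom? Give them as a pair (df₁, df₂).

k = 3 groups, N = 23 total
df = (k−1, N−k) = (3−1, 23−3) = (2, 20)

degrees of freedom = [2, 20]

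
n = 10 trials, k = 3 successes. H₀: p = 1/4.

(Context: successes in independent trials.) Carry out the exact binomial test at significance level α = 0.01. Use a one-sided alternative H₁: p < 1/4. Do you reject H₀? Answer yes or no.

Exact binomial: n=10, k=3, p₀=1/4=0.2500
P(X≤3) from Σ C(n,i)·p₀^i·(1−p₀)^(n−i)
p-value (one-sided, H₁ less) = 0.77588
At α=0.01: p ≥ α → fail to reject H₀

reject H₀: no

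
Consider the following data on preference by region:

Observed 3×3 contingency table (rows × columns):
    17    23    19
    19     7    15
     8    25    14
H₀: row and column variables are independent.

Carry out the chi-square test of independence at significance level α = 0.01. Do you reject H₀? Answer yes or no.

Row totals [59, 41, 47], col totals [44, 55, 48], n=147
χ² = (17−17.66)²/17.66 + (23−22.07)²/22.07 + (19−19.27)²/19.27 + (19−12.27)²/12.27 + (7−15.34)²/15.34 + (15−13.39)²/13.39 + (8−14.07)²/14.07 + (25−17.59)²/17.59 + (14−15.35)²/15.35 = 14.3462
df = 4
p-value (upper-tail) = 0.00627
At α=0.01: p < α → reject H₀

reject H₀: yes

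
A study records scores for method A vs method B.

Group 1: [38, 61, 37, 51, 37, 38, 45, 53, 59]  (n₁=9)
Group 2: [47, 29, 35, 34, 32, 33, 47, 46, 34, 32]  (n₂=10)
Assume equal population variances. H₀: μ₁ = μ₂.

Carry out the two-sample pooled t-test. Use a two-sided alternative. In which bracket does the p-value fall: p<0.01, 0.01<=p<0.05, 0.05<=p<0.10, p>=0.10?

x̄₁=46.556, s₁=9.723, n₁=9
x̄₂=36.900, s₂=6.935, n₂=10
s_p² = [8·9.723² + 9·6.935²]/17 = 69.9484
SE = √(s_p²·(1/9+1/10)) = 3.8428
t = (46.556−36.900)/3.8428 = 2.5127
df = 17
p-value (two-sided) = 0.02236
→ bracket: 0.01<=p<0.05

p-value bracket: 0.01<=p<0.05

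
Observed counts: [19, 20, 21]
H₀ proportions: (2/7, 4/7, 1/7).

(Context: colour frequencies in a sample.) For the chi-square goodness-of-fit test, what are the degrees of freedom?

degrees of freedom = 2

df = k − 1 = 3 − 1 = 2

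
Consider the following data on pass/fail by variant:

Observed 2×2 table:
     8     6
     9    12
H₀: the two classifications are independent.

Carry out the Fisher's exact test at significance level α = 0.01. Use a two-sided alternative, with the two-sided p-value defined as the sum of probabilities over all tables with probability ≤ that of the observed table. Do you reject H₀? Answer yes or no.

Margins: r₁=14, r₂=21, c₁=17, c₂=18, n=35
p_obs = C(14,8)·C(21,9)/C(35,17); sum pmf over tables with pmf ≤ p_obs
p-value (two-sided) = 0.49979
At α=0.01: p ≥ α → fail to reject H₀

reject H₀: no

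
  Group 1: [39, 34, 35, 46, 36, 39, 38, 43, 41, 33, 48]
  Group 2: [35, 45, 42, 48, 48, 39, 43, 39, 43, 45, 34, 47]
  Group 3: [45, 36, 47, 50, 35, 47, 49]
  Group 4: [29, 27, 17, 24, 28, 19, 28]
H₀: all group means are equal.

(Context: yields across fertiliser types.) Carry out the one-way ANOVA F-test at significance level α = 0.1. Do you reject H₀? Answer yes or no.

Group means [39.27, 42.33, 44.14, 24.57], grand mean 38.405
SSB = Σnᵢ(x̄ᵢ−x̄)² = 1763.499; SSW = ΣΣ(x−x̄ᵢ)² = 845.420
MSB = 1763.499/3 = 587.8330; MSW = 845.420/33 = 25.6188
F = MSB/MSW = 22.9454
df = (3, 33)
p-value (upper-tail) = 0.00000
At α=0.1: p < α → reject H₀

reject H₀: yes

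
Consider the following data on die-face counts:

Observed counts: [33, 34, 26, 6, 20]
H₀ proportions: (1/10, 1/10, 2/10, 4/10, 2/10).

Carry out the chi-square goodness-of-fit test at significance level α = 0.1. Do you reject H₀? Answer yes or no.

reject H₀: yes

n = 119; E_i = n·p_i = [11.90, 11.90, 23.80, 47.60, 23.80]
χ² = (33−11.90)²/11.90 + (34−11.90)²/11.90 + (26−23.80)²/23.80 + (6−47.60)²/47.60 + (20−23.80)²/23.80 = 115.6218
df = 4
p-value (upper-tail) = 0.00000
At α=0.1: p < α → reject H₀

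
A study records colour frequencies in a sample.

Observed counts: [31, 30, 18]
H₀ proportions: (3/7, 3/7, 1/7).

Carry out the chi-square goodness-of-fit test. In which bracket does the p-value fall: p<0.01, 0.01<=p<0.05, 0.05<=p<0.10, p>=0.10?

p-value bracket: 0.05<=p<0.10

n = 79; E_i = n·p_i = [33.86, 33.86, 11.29]
χ² = (31−33.86)²/33.86 + (30−33.86)²/33.86 + (18−11.29)²/11.29 = 4.6751
df = 2
p-value (upper-tail) = 0.09656
→ bracket: 0.05<=p<0.10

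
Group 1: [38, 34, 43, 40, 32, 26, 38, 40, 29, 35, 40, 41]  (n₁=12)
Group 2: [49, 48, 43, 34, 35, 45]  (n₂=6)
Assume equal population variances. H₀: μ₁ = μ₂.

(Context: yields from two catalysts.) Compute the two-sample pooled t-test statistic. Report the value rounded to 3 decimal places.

test statistic = -2.134

x̄₁=36.333, s₁=5.211, n₁=12
x̄₂=42.333, s₂=6.439, n₂=6
s_p² = [11·5.211² + 5·6.439²]/16 = 31.6250
SE = √(s_p²·(1/12+1/6)) = 2.8118
t = (36.333−42.333)/2.8118 = -2.1339
df = 16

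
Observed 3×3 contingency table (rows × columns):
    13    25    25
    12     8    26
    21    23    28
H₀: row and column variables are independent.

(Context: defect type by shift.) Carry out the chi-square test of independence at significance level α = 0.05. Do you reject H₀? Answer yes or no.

reject H₀: no

Row totals [63, 46, 72], col totals [46, 56, 79], n=181
χ² = (13−16.01)²/16.01 + (25−19.49)²/19.49 + (25−27.50)²/27.50 + (12−11.69)²/11.69 + (8−14.23)²/14.23 + (26−20.08)²/20.08 + (21−18.30)²/18.30 + (23−22.28)²/22.28 + (28−31.43)²/31.43 = 7.6297
df = 4
p-value (upper-tail) = 0.10612
At α=0.05: p ≥ α → fail to reject H₀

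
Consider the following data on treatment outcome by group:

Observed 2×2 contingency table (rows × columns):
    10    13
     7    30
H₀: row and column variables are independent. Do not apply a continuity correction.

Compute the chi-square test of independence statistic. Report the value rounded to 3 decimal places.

test statistic = 4.213

Row totals [23, 37], col totals [17, 43], n=60
χ² = (10−6.52)²/6.52 + (13−16.48)²/16.48 + (7−10.48)²/10.48 + (30−26.52)²/26.52 = 4.2131
df = 1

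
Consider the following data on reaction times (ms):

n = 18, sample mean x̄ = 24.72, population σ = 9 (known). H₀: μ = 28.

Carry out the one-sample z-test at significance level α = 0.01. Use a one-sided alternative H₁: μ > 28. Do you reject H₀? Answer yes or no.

SE = σ/√n = 9/√18 = 2.1213
z = (x̄−μ₀)/SE = (24.72−28)/2.1213 = -1.5462
p-value (one-sided, H₁ greater) = 0.93897
At α=0.01: p ≥ α → fail to reject H₀

reject H₀: no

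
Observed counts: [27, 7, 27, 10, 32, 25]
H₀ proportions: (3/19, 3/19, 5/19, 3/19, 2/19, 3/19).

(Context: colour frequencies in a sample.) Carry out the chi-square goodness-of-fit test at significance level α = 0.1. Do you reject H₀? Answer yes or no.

reject H₀: yes

n = 128; E_i = n·p_i = [20.21, 20.21, 33.68, 20.21, 13.47, 20.21]
χ² = (27−20.21)²/20.21 + (7−20.21)²/20.21 + (27−33.68)²/33.68 + (10−20.21)²/20.21 + (32−13.47)²/13.47 + (25−20.21)²/20.21 = 44.0094
df = 5
p-value (upper-tail) = 0.00000
At α=0.1: p < α → reject H₀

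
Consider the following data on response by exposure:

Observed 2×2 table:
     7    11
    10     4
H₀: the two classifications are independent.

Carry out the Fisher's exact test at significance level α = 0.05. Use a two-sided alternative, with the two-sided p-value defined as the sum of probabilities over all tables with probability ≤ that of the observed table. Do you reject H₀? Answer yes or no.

Margins: r₁=18, r₂=14, c₁=17, c₂=15, n=32
p_obs = C(18,7)·C(14,10)/C(32,17); sum pmf over tables with pmf ≤ p_obs
p-value (two-sided) = 0.08697
At α=0.05: p ≥ α → fail to reject H₀

reject H₀: no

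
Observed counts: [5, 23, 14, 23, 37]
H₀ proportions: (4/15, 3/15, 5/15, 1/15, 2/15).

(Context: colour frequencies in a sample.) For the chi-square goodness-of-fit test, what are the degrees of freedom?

degrees of freedom = 4

df = k − 1 = 5 − 1 = 4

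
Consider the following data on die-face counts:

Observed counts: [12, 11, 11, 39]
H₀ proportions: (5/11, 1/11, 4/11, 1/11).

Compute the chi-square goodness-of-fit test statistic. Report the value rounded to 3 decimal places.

n = 73; E_i = n·p_i = [33.18, 6.64, 26.55, 6.64]
χ² = (12−33.18)²/33.18 + (11−6.64)²/6.64 + (11−26.55)²/26.55 + (39−6.64)²/6.64 = 183.3226
df = 3

test statistic = 183.323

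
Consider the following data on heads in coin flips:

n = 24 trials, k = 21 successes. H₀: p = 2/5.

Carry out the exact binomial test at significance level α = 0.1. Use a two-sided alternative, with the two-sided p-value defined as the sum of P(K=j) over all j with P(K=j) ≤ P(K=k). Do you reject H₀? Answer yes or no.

Exact binomial: n=24, k=21, p₀=2/5=0.4000
P(X=j) = C(n,j)·p₀^j·(1−p₀)^(n−j); p = Σ P(X=j) over j with P(X=j) ≤ P(X=21)
p-value (two-sided) = 0.00000
At α=0.1: p < α → reject H₀

reject H₀: yes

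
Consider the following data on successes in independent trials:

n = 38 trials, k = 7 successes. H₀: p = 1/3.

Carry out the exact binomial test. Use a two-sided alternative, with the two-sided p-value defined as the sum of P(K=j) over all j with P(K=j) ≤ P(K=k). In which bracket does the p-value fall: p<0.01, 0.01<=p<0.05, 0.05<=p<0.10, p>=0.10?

Exact binomial: n=38, k=7, p₀=1/3=0.3333
P(X=j) = C(n,j)·p₀^j·(1−p₀)^(n−j); p = Σ P(X=j) over j with P(X=j) ≤ P(X=7)
p-value (two-sided) = 0.05787
→ bracket: 0.05<=p<0.10

p-value bracket: 0.05<=p<0.10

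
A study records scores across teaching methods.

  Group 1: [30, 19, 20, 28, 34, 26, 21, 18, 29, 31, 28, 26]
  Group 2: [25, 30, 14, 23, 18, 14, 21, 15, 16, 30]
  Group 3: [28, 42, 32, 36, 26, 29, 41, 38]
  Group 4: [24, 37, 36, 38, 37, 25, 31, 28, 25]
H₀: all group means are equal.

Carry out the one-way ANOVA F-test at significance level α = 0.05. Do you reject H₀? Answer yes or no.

reject H₀: yes

Group means [25.83, 20.60, 34.00, 31.22], grand mean 27.410
SSB = Σnᵢ(x̄ᵢ−x̄)² = 971.814; SSW = ΣΣ(x−x̄ᵢ)² = 1181.622
MSB = 971.814/3 = 323.9379; MSW = 1181.622/35 = 33.7606
F = MSB/MSW = 9.5951
df = (3, 35)
p-value (upper-tail) = 0.00009
At α=0.05: p < α → reject H₀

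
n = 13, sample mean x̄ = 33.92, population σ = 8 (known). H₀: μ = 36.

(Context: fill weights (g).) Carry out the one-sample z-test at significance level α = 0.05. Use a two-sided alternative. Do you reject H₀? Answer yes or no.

reject H₀: no

SE = σ/√n = 8/√13 = 2.2188
z = (x̄−μ₀)/SE = (33.92−36)/2.2188 = -0.9374
p-value (two-sided) = 0.34853
At α=0.05: p ≥ α → fail to reject H₀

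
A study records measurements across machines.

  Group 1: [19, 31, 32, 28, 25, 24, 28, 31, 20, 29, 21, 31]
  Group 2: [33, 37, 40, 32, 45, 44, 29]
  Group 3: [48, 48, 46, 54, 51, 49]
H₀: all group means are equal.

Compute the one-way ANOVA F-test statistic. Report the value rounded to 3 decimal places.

test statistic = 46.057

Group means [26.58, 37.14, 49.33], grand mean 35.000
SSB = Σnᵢ(x̄ᵢ−x̄)² = 2114.893; SSW = ΣΣ(x−x̄ᵢ)² = 505.107
MSB = 2114.893/2 = 1057.4464; MSW = 505.107/22 = 22.9594
F = MSB/MSW = 46.0572
df = (2, 22)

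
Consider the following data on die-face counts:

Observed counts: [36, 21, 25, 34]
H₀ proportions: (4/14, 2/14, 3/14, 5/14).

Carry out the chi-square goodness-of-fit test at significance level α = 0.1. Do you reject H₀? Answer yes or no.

n = 116; E_i = n·p_i = [33.14, 16.57, 24.86, 41.43]
χ² = (36−33.14)²/33.14 + (21−16.57)²/16.57 + (25−24.86)²/24.86 + (34−41.43)²/41.43 = 2.7626
df = 3
p-value (upper-tail) = 0.42969
At α=0.1: p ≥ α → fail to reject H₀

reject H₀: no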